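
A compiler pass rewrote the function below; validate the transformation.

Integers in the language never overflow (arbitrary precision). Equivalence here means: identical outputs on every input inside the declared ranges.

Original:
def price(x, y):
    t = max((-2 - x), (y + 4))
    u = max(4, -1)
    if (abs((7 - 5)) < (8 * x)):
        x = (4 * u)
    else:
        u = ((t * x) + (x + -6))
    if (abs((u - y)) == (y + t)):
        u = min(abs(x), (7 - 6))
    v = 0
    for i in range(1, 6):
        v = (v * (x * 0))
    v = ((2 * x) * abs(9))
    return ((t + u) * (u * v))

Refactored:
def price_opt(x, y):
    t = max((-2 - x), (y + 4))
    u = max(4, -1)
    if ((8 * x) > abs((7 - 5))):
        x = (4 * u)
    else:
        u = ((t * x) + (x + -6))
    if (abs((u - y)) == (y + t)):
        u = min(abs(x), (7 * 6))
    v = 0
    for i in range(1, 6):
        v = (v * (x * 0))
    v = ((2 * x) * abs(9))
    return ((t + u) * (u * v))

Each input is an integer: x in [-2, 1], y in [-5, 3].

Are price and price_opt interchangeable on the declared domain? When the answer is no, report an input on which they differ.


Evaluate both at x=1, y=0.
price: t := 4 | u := 4 | (abs((7 - 5)) < (8 * x)): true | x := 16 | (abs((u - y)) == (y + t)): true | u := 1 | v := 0 | iter i=1: | v := 0 | iter i=2: | v := 0 | iter i=3: | v := 0 | iter i=4: | v := 0 | iter i=5: | v := 0 | v := 288 | result 1440
price_opt: t := 4 | u := 4 | ((8 * x) > abs((7 - 5))): true | x := 16 | (abs((u - y)) == (y + t)): true | u := 16 | v := 0 | iter i=1: | v := 0 | iter i=2: | v := 0 | iter i=3: | v := 0 | iter i=4: | v := 0 | iter i=5: | v := 0 | v := 288 | result 92160
1440 and 92160 differ, so these are not the same function on this domain.
verdict: not equivalent; witness: x=1, y=0


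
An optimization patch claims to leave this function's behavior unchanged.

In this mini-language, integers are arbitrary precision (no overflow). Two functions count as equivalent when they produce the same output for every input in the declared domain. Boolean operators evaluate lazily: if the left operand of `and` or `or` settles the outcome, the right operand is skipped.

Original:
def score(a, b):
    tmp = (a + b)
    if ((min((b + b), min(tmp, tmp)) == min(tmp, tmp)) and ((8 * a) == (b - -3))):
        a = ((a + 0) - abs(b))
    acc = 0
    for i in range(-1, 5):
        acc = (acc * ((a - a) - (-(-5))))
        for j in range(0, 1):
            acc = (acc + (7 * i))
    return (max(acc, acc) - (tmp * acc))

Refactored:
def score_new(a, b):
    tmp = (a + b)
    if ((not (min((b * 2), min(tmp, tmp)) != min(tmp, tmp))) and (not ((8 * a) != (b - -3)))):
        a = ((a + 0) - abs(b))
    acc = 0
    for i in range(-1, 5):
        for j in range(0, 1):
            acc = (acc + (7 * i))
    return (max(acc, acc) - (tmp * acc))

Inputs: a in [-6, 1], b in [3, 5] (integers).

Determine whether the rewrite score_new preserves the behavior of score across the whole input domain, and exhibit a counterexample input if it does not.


At a=-6, b=3: score gives 85092, score_new gives 252.
verdict: not equivalent; witness: a=-6, b=3


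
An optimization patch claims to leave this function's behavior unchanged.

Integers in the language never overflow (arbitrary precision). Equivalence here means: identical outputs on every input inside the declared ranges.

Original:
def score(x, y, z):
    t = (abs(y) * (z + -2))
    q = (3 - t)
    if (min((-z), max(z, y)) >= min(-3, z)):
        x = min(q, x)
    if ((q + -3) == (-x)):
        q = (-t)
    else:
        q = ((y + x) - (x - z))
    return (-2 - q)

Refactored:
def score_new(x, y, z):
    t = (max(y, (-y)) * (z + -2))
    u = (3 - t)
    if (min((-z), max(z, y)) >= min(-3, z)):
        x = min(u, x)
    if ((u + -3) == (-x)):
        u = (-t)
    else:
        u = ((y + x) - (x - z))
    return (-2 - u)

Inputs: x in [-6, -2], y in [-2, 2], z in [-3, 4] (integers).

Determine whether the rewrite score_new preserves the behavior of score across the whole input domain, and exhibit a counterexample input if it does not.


This is a faithful refactor — min/max/abs usage differs, local variable names differ, but the computed results match everywhere.
As a probe, take x=-6, y=1, z=1: score runs t := -1 | q := 4 | (min((-z), max(z, y)) >= min(-3, z)): true | x := -6 | ((q + -3) == (-x)): false | q := 2 | result -4; score_new runs t := -1 | u := 4 | (min((-z), max(z, y)) >= min(-3, z)): true | x := -6 | ((u + -3) == (-x)): false | u := 2 | result -4; both end at -4.
Sweeping the whole domain (200 inputs) finds no disagreement.
verdict: equivalent


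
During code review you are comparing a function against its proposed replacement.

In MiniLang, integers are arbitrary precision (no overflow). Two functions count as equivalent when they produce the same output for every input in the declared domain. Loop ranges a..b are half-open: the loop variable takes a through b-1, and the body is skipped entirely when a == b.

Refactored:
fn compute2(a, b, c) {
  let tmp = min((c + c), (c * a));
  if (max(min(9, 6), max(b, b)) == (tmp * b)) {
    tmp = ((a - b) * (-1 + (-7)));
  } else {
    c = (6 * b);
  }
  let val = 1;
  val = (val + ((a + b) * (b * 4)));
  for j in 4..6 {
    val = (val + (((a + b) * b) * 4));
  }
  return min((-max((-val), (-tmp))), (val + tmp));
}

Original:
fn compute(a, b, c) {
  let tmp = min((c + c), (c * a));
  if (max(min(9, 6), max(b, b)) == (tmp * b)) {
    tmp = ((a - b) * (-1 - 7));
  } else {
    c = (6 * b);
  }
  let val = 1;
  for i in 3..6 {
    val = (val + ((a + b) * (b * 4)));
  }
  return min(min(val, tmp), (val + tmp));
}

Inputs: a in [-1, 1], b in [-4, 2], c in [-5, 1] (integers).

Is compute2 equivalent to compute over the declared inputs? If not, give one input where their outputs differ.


This is a faithful refactor — statement counts differ, plus min/max/abs usage differs, plus constant usage differs, plus arithmetic usage differs, plus loop structure differs, plus local variable names differ, but the computed results match everywhere.
One worked example (a=1, b=2, c=-4) — compute: tmp becomes -8; next (max(min(9, 6), max(b, b)) == (tmp * b)) evaluates to false; next c becomes 12; next val becomes 1; next at i=3:; next val becomes 25; next at i=4:; next val becomes 49; next at i=5:; next val becomes 73; next final value -8; compute2: tmp becomes -8; next (max(min(9, 6), max(b, b)) == (tmp * b)) evaluates to false; next c becomes 12; next val becomes 1; next val becomes 25; next at j=4:; next val becomes 49; next at j=5:; next val becomes 73; next final value -8; agreement on -8.
An exhaustive pass over the 147 declared inputs shows identical outputs.
verdict: equivalent


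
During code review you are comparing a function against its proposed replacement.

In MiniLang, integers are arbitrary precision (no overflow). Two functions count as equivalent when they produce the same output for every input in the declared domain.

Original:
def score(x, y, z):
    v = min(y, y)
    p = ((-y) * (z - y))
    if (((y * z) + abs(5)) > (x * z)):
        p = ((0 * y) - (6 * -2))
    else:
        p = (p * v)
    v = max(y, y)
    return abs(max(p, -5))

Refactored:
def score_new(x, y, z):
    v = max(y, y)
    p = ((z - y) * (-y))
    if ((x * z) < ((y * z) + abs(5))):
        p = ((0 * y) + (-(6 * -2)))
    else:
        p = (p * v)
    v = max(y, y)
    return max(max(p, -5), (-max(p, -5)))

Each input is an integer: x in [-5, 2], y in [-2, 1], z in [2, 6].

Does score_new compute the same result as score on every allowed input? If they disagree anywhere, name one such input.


Although `min(y, y)` became `max(y, y)`, no input in the stated domain can expose it; all 160 inputs agree.
verdict: equivalent


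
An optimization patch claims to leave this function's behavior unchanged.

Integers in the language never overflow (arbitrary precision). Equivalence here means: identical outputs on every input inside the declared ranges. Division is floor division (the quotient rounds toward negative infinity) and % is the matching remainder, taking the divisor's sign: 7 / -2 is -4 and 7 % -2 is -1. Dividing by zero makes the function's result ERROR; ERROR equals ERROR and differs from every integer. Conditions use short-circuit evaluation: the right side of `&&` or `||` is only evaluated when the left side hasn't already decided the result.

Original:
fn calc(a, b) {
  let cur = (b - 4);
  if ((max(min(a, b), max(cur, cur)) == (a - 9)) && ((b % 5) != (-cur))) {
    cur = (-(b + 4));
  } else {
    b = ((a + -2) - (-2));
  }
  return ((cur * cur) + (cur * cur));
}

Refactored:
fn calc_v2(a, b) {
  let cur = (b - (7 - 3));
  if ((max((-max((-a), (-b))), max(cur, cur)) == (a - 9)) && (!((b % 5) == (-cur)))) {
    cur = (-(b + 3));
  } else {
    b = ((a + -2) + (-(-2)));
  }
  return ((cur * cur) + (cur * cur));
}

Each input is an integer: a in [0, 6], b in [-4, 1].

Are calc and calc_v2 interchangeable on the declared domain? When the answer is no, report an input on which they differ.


Not equivalent: a=5, b=-4 separates them (0 vs 2).
calc: cur := -8 | ((max(min(a, b), max(cur, cur)) == (a - 9)) && ((b % 5) != (-cur))): true | cur := 0 | result 0
calc_v2: cur := -8 | ((max((-max((-a), (-b))), max(cur, cur)) == (a - 9)) && (!((b % 5) == (-cur)))): true | cur := 1 | result 2
verdict: not equivalent; witness: a=5, b=-4


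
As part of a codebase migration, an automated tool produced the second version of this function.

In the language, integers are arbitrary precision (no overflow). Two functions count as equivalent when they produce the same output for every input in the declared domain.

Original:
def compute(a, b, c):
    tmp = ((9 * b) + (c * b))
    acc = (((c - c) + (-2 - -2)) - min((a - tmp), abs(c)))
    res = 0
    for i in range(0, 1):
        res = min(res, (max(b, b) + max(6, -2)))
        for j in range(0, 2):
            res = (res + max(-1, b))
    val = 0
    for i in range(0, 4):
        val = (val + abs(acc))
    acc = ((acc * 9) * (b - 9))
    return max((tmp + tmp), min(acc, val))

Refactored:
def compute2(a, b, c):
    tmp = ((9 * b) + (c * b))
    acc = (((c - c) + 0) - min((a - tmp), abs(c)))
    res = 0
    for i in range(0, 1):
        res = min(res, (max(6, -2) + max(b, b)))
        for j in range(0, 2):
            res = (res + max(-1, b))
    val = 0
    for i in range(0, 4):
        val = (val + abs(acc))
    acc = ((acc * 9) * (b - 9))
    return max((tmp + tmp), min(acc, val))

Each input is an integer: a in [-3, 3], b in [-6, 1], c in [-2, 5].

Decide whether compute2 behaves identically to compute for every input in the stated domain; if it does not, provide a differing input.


Reading the diff, among the changes: constant usage differs, plus arithmetic usage differs.
Spot check at a=0, b=1, c=4 — compute: tmp := 13 | acc := 13 | res := 0 | iter i=0: | res := 0 | iter j=0: | res := 1 | iter j=1: | res := 2 | val := 0 | iter i=0: | val := 13 | iter i=1: | val := 26 | iter i=2: | val := 39 | iter i=3: | val := 52 | acc := -936 | result 26. compute2: tmp := 13 | acc := 13 | res := 0 | iter i=0: | res := 0 | iter j=0: | res := 1 | iter j=1: | res := 2 | val := 0 | iter i=0: | val := 13 | iter i=1: | val := 26 | iter i=2: | val := 39 | iter i=3: | val := 52 | acc := -936 | result 26. Both give 26.
An exhaustive pass over the 448 declared inputs shows identical outputs.
verdict: equivalent


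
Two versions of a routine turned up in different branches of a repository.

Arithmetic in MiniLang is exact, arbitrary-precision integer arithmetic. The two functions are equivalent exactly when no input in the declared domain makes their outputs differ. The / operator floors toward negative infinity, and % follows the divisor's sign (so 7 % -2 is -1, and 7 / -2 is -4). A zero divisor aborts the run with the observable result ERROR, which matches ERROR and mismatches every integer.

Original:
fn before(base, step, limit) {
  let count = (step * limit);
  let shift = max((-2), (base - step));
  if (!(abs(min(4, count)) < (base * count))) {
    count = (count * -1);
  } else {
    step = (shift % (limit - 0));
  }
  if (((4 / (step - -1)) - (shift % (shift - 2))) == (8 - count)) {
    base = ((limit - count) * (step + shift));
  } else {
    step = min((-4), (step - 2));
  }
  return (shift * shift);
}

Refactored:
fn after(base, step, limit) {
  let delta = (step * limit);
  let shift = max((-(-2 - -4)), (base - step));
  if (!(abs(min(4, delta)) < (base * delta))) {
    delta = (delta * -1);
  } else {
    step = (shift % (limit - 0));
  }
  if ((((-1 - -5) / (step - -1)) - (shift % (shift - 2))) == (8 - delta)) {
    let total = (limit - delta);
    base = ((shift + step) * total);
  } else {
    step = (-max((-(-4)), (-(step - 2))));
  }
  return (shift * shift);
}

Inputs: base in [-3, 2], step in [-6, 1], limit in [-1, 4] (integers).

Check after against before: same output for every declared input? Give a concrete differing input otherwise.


Side by side, the visible changes include: statement counts differ; also min/max/abs usage differs; also arithmetic usage differs; also constant usage differs; also local variable names differ.
One worked example (base=2, step=1, limit=4) — before: count becomes 4; next shift becomes 1; next (!(abs(min(4, count)) < (base * count))) evaluates to false; next step becomes 1; next (((4 / (step - -1)) - (shift % (shift - 2))) == (8 - count)) evaluates to false; next step becomes -4; next final value 1; after: delta becomes 4; next shift becomes 1; next (!(abs(min(4, delta)) < (base * delta))) evaluates to false; next step becomes 1; next ((((-1 - -5) / (step - -1)) - (shift % (shift - 2))) == (8 - delta)) evaluates to false; next step becomes -4; next final value 1; agreement on 1.
Sweeping the whole domain (288 inputs) finds no disagreement.
verdict: equivalent


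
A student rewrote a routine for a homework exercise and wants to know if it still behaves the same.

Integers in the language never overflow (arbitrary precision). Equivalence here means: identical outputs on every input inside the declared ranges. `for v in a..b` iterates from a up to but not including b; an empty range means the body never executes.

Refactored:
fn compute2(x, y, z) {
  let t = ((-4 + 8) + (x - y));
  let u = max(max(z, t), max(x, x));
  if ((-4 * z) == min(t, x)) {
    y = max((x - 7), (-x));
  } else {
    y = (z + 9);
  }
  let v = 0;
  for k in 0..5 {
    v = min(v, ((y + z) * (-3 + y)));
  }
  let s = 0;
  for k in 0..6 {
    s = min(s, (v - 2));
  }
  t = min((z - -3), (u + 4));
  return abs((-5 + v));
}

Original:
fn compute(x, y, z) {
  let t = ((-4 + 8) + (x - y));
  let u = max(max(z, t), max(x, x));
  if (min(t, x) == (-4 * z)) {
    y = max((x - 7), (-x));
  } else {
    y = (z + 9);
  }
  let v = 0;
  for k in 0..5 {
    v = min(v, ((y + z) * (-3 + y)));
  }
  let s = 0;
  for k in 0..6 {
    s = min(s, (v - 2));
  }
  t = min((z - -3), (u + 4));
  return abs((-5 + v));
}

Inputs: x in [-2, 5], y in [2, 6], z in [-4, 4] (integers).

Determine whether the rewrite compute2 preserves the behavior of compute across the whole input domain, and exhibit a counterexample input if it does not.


Differences: same computation, different form — yet all 360 inputs agree.
verdict: equivalent


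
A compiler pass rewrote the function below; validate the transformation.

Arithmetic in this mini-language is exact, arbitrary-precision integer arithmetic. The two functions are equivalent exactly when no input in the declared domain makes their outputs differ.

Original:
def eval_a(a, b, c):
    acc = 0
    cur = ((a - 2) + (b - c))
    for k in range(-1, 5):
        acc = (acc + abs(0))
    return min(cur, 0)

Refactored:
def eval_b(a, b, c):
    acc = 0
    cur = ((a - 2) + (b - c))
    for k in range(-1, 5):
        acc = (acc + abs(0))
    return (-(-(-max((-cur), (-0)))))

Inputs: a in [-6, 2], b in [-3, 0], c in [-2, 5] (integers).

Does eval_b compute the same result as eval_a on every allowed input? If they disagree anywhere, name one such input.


Comparing the listings, the differences include: min/max/abs usage differs.
Spot check at a=2, b=-2, c=4 — eval_a: acc = 0; cur = -6; [k=-1]; acc = 0; [k=0]; acc = 0; [k=1]; acc = 0; [k=2]; acc = 0; [k=3]; acc = 0; [k=4]; acc = 0; return -6. eval_b: acc = 0; cur = -6; [k=-1]; acc = 0; [k=0]; acc = 0; [k=1]; acc = 0; [k=2]; acc = 0; [k=3]; acc = 0; [k=4]; acc = 0; return -6. Both give -6.
An exhaustive pass over the 288 declared inputs shows identical outputs.
verdict: equivalent


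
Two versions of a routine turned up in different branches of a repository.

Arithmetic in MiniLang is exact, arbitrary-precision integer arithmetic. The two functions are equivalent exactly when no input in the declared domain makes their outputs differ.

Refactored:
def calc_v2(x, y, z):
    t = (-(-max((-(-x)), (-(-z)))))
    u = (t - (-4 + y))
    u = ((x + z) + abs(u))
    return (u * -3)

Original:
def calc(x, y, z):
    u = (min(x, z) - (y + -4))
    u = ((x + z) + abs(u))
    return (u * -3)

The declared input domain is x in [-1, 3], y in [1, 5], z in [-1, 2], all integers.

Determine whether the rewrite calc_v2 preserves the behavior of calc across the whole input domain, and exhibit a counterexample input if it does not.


Input x=-1, y=1, z=0: -3 from calc versus -6 from calc_v2.
verdict: not equivalent; witness: x=-1, y=1, z=0


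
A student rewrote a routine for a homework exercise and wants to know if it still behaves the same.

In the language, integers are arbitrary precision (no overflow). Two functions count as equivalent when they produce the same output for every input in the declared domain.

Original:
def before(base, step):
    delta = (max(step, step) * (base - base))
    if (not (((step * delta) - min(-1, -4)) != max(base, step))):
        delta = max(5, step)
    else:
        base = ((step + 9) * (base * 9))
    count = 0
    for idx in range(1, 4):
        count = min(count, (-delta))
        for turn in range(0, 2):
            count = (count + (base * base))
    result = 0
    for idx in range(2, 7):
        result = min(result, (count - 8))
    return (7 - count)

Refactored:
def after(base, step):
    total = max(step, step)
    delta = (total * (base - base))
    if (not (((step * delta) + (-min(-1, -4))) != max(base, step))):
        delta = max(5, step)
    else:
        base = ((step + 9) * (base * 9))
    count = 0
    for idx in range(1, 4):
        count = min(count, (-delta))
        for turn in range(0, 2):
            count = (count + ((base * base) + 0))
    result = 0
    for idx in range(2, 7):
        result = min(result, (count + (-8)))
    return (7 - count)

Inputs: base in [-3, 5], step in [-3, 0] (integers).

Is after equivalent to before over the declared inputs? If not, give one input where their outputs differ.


Comparing the listings, the differences include: constant usage differs, local variable names differ, arithmetic usage differs, statement counts differ.
One worked example (base=5, step=-1) — before: delta := 0 | (not (((step * delta) - min(-1, -4)) != max(base, step))): false | base := 360 | count := 0 | iter idx=1: | count := 0 | iter turn=0: | count := 129600 | iter turn=1: | count := 259200 | iter idx=2: | count := 0 | iter turn=0: | count := 129600 | iter turn=1: | count := 259200 | iter idx=3: | count := 0 | iter turn=0: | count := 129600 | iter turn=1: | count := 259200 | result := 0 | iter idx=2: | result := 0 | iter idx=3: | result := 0 | iter idx=4: | result := 0 | iter idx=5: | result := 0 | iter idx=6: | result := 0 | result -259193; after: total := -1 | delta := 0 | (not (((step * delta) + (-min(-1, -4))) != max(base, step))): false | base := 360 | count := 0 | iter idx=1: | count := 0 | iter turn=0: | count := 129600 | iter turn=1: | count := 259200 | iter idx=2: | count := 0 | iter turn=0: | count := 129600 | iter turn=1: | count := 259200 | iter idx=3: | count := 0 | iter turn=0: | count := 129600 | iter turn=1: | count := 259200 | result := 0 | iter idx=2: | result := 0 | iter idx=3: | result := 0 | iter idx=4: | result := 0 | iter idx=5: | result := 0 | iter idx=6: | result := 0 | result -259193; agreement on -259193.
Checked all 36 inputs in the declared domain: the outputs agree on every one.
verdict: equivalent


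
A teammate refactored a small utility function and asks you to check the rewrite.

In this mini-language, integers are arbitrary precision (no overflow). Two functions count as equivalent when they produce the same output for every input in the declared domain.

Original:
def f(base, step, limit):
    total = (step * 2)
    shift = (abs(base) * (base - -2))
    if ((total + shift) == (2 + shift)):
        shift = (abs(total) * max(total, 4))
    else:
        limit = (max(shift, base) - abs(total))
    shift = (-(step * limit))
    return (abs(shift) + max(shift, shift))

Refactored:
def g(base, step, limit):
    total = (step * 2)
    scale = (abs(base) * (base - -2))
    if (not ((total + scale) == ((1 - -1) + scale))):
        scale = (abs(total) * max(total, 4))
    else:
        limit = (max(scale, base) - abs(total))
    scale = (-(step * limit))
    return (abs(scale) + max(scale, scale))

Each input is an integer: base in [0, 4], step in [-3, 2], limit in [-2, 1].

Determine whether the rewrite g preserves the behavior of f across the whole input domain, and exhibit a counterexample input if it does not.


Run the pair on base=0, step=-3, limit=1.
f: total := -6 | shift := 0 | ((total + shift) == (2 + shift)): false | limit := -6 | shift := -18 | result 0
g: total := -6 | scale := 0 | (not ((total + scale) == ((1 - -1) + scale))): true | scale := 24 | scale := 3 | result 6
0 vs 6 — the two versions disagree here.
verdict: not equivalent; witness: base=0, step=-3, limit=1


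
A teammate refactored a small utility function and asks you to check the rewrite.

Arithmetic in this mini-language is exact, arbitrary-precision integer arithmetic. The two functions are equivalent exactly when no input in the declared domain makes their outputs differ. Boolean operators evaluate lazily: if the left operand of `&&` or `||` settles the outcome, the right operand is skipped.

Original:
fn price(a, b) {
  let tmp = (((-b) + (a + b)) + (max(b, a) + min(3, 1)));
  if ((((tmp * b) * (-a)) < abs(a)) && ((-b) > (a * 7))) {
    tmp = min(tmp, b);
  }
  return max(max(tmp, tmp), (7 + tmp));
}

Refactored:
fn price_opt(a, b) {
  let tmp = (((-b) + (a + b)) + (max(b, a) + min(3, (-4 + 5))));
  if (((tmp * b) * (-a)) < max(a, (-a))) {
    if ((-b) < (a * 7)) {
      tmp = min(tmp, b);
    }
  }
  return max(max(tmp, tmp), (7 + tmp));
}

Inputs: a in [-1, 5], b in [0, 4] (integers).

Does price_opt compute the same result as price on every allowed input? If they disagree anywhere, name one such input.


There is a counterexample at a=1, b=0: 10 on one side, 7 on the other.
price: tmp = 3; ((((tmp * b) * (-a)) < abs(a)) && ((-b) > (a * 7))) -> false; return 10
price_opt: tmp = 3; (((tmp * b) * (-a)) < max(a, (-a))) -> true; ((-b) < (a * 7)) -> true; tmp = 0; return 7
verdict: not equivalent; witness: a=1, b=0


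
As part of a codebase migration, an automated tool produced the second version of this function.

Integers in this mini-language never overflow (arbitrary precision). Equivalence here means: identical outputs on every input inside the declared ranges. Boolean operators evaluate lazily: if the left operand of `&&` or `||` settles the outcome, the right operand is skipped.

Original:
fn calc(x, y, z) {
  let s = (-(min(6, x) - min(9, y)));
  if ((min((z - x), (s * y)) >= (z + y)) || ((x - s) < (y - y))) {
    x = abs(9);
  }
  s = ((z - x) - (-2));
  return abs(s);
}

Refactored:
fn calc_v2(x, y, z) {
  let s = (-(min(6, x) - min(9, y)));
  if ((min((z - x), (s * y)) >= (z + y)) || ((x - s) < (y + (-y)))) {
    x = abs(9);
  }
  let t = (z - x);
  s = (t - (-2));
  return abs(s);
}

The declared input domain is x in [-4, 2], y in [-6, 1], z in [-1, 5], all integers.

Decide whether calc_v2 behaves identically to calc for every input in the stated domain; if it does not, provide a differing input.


Reading the diff, among the changes: local variable names differ; and statement counts differ; and arithmetic usage differs.
Tracing x=1, y=-1, z=2: calc: s = -2; ((min((z - x), (s * y)) >= (z + y)) || ((x - s) < (y - y))) -> true; x = 9; s = -5; return 5 | calc_v2: s = -2; ((min((z - x), (s * y)) >= (z + y)) || ((x - s) < (y + (-y)))) -> true; x = 9; t = -7; s = -5; return 5 — matching result 5.
Every one of the 392 inputs gives matching results.
verdict: equivalent


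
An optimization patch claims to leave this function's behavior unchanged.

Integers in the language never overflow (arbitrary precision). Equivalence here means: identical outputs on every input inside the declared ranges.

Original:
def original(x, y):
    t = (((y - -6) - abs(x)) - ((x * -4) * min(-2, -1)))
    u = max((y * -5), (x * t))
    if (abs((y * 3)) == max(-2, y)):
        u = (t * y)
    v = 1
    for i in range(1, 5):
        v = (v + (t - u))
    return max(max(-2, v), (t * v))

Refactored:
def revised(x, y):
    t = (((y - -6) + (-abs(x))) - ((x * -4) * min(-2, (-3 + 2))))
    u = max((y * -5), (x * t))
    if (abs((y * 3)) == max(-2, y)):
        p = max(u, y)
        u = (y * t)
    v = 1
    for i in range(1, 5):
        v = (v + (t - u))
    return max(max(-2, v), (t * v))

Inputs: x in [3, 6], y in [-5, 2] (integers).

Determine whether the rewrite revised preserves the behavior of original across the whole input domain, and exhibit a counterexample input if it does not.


Side by side, the visible changes include: min/max/abs usage differs; also arithmetic usage differs; also statement counts differ; also local variable names differ; also constant usage differs.
As a probe, take x=4, y=-4: original runs t becomes -34; next u becomes 20; next (abs((y * 3)) == max(-2, y)) evaluates to false; next v becomes 1; next at i=1:; next v becomes -53; next at i=2:; next v becomes -107; next at i=3:; next v becomes -161; next at i=4:; next v becomes -215; next final value 7310; revised runs t becomes -34; next u becomes 20; next (abs((y * 3)) == max(-2, y)) evaluates to false; next v becomes 1; next at i=1:; next v becomes -53; next at i=2:; next v becomes -107; next at i=3:; next v becomes -161; next at i=4:; next v becomes -215; next final value 7310; both end at 7310.
An exhaustive pass over the 32 declared inputs shows identical outputs.
verdict: equivalent


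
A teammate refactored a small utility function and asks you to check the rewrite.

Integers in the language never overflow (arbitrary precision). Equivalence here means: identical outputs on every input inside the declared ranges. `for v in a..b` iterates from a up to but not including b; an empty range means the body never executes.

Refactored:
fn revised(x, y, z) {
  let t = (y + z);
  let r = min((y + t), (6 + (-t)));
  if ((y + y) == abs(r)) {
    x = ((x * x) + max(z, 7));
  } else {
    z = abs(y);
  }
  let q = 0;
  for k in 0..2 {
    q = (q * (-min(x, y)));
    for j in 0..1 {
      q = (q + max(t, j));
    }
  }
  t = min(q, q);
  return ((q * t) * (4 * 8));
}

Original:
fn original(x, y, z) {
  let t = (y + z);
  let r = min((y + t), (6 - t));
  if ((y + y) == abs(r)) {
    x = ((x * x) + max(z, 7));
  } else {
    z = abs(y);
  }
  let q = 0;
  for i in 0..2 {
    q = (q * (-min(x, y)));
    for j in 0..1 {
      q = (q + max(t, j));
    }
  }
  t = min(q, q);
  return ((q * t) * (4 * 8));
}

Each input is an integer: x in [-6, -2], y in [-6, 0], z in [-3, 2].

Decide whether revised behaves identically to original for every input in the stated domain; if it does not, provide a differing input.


Although arithmetic usage differs; also local variable names differ, 210/210 inputs agree.
verdict: equivalent


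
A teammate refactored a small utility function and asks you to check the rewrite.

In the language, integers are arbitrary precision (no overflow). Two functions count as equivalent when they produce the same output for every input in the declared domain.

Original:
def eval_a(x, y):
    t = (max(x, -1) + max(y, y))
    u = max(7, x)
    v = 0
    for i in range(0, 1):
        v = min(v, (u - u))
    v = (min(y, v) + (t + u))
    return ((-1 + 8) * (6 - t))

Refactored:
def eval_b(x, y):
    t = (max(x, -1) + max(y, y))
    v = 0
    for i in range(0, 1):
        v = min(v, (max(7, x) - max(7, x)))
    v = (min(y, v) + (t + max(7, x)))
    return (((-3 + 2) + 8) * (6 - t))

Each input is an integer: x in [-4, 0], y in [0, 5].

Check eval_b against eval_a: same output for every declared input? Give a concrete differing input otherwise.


The two versions differ — the changes include local variable names differ; also arithmetic usage differs; also min/max/abs usage differs; also constant usage differs; also statement counts differ.
Spot check at x=-3, y=2 — eval_a: t = 1; u = 7; v = 0; [i=0]; v = 0; v = 8; return 35. eval_b: t = 1; v = 0; [i=0]; v = 0; v = 8; return 35. Both give 35.
Across all 30 domain points the two functions coincide.
verdict: equivalent


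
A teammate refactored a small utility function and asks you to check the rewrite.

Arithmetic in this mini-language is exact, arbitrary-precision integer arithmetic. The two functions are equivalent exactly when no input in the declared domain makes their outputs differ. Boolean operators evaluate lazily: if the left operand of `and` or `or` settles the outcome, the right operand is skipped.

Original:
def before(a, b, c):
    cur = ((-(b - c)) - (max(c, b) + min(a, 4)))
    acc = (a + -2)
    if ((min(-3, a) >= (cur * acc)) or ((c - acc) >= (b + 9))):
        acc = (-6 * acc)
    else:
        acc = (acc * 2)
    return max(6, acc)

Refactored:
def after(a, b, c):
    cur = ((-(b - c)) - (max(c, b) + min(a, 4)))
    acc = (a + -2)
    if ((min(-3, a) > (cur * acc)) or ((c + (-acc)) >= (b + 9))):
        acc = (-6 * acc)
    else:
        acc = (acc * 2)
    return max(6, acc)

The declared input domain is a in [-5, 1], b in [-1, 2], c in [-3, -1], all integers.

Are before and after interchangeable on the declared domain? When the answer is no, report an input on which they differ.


There is a counterexample at a=-1, b=-1, c=-2: 18 on one side, 6 on the other.
before: cur := 1 | acc := -3 | ((min(-3, a) >= (cur * acc)) or ((c - acc) >= (b + 9))): true | acc := 18 | result 18
after: cur := 1 | acc := -3 | ((min(-3, a) > (cur * acc)) or ((c + (-acc)) >= (b + 9))): false | acc := -6 | result 6
verdict: not equivalent; witness: a=-1, b=-1, c=-2


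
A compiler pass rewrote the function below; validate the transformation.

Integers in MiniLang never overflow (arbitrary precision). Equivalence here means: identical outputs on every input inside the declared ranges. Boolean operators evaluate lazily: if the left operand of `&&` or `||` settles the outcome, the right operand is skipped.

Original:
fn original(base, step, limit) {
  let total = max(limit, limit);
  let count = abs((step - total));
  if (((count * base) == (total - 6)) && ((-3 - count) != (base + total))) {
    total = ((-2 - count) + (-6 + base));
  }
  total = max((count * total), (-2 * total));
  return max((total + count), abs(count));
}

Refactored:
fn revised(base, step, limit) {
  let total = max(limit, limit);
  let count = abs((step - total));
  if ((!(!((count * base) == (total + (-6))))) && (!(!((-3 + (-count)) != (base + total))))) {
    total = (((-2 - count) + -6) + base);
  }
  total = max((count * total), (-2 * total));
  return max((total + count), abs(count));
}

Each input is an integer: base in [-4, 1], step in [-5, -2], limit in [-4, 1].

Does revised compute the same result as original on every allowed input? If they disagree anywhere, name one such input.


Comparing the listings, the differences include: arithmetic usage differs, plus boolean connective usage differs.
Tracing base=-1, step=-3, limit=-2: original: total=-2, then count=1, then (((count * base) == (total - 6)) && ((-3 - count) != (base + total))) is false, then total=4, then returns 5 | revised: total=-2, then count=1, then ((!(!((count * base) == (total + (-6))))) && (!(!((-3 + (-count)) != (base + total))))) is false, then total=4, then returns 5 — matching result 5.
Every one of the 144 inputs gives matching results.
verdict: equivalent


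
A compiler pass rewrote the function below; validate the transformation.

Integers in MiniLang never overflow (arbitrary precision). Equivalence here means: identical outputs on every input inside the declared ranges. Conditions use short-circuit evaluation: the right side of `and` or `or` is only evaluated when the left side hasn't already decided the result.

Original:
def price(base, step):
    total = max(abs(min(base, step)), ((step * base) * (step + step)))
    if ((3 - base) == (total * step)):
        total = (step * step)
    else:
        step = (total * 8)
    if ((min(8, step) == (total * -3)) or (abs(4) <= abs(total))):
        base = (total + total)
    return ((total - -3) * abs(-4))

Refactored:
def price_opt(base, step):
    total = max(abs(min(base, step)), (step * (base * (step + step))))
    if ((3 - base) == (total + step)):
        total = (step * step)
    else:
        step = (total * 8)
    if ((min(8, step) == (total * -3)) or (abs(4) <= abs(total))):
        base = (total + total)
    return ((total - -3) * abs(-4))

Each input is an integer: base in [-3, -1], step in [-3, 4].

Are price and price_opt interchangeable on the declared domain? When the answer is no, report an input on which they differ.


Run the pair on base=-3, step=2.
price: total becomes 3; next ((3 - base) == (total * step)) evaluates to true; next total becomes 4; next ((min(8, step) == (total * -3)) or (abs(4) <= abs(total))) evaluates to true; next base becomes 8; next final value 28
price_opt: total becomes 3; next ((3 - base) == (total + step)) evaluates to false; next step becomes 24; next ((min(8, step) == (total * -3)) or (abs(4) <= abs(total))) evaluates to false; next final value 24
28 against 24: the behavior changed.
verdict: not equivalent; witness: base=-3, step=2


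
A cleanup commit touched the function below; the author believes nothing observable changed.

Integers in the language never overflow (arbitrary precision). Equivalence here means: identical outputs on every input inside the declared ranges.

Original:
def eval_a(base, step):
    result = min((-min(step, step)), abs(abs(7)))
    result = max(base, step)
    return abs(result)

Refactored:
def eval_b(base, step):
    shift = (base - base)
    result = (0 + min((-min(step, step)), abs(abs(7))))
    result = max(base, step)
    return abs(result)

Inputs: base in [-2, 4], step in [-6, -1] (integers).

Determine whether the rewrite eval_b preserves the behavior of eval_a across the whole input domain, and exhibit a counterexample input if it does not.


The two versions differ — the changes include statement counts differ; also constant usage differs; also local variable names differ; also arithmetic usage differs.
As a probe, take base=4, step=-3: eval_a runs result := 3 | result := 4 | result 4; eval_b runs shift := 0 | result := 3 | result := 4 | result 4; both end at 4.
Across all 42 domain points the two functions coincide.
verdict: equivalent


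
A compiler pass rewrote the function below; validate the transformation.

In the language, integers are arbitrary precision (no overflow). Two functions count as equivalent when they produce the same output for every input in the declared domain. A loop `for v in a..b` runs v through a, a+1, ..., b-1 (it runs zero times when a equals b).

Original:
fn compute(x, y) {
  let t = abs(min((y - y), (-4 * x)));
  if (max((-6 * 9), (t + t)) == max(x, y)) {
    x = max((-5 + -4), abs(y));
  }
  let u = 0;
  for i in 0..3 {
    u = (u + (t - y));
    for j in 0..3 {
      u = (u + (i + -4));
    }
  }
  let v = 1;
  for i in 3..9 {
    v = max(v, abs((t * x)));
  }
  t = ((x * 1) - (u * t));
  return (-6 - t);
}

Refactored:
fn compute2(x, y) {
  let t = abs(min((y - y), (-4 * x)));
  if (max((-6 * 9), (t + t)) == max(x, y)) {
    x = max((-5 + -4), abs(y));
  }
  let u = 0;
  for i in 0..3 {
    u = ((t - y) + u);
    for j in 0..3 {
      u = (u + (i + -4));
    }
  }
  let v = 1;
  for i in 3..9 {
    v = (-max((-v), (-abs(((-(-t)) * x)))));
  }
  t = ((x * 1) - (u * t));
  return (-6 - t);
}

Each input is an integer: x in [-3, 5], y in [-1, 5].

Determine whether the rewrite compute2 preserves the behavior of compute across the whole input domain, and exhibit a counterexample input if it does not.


The suspicious-looking change has no observable effect anywhere in the declared ranges.
Spot check at x=2, y=5 — compute: t becomes 8; next (max((-6 * 9), (t + t)) == max(x, y)) evaluates to false; next u becomes 0; next at i=0:; next u becomes 3; next at j=0:; next u becomes -1; next at j=1:; next u becomes -5; next at j=2:; next u becomes -9; next at i=1:; next u becomes -6; next at j=0:; next u becomes -9; next at j=1:; next u becomes -12; next at j=2:; next u becomes -15; next at i=2:; next u becomes -12; next at j=0:; next u becomes -14; next at j=1:; next u becomes -16; next at j=2:; next u becomes -18; next v becomes 1; next at i=3:; next v becomes 16; next at i=4:; next v becomes 16; next at i=5:; next v becomes 16; next at i=6:; next v becomes 16; next at i=7:; next v becomes 16; next at i=8:; next v becomes 16; next t becomes 146; next final value -152. compute2: t becomes 8; next (max((-6 * 9), (t + t)) == max(x, y)) evaluates to false; next u becomes 0; next at i=0:; next u becomes 3; next at j=0:; next u becomes -1; next at j=1:; next u becomes -5; next at j=2:; next u becomes -9; next at i=1:; next u becomes -6; next at j=0:; next u becomes -9; next at j=1:; next u becomes -12; next at j=2:; next u becomes -15; next at i=2:; next u becomes -12; next at j=0:; next u becomes -14; next at j=1:; next u becomes -16; next at j=2:; next u becomes -18; next v becomes 1; next at i=3:; next v becomes 1; next at i=4:; next v becomes 1; next at i=5:; next v becomes 1; next at i=6:; next v becomes 1; next at i=7:; next v becomes 1; next at i=8:; next v becomes 1; next t becomes 146; next final value -152. Both give -152.
An exhaustive pass over the 63 declared inputs shows identical outputs.
verdict: equivalent


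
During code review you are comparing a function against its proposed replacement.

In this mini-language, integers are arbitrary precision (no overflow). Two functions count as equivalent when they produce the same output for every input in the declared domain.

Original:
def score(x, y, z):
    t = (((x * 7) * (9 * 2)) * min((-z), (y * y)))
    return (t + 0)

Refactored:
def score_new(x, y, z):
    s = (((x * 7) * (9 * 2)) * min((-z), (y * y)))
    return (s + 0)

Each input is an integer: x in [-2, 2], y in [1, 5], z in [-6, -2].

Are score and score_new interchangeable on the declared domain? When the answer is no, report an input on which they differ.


Side by side, the visible changes include: local variable names differ.
One worked example (x=-1, y=5, z=-5) — score: t := -630 | result -630; score_new: s := -630 | result -630; agreement on -630.
Sweeping the whole domain (125 inputs) finds no disagreement.
verdict: equivalent


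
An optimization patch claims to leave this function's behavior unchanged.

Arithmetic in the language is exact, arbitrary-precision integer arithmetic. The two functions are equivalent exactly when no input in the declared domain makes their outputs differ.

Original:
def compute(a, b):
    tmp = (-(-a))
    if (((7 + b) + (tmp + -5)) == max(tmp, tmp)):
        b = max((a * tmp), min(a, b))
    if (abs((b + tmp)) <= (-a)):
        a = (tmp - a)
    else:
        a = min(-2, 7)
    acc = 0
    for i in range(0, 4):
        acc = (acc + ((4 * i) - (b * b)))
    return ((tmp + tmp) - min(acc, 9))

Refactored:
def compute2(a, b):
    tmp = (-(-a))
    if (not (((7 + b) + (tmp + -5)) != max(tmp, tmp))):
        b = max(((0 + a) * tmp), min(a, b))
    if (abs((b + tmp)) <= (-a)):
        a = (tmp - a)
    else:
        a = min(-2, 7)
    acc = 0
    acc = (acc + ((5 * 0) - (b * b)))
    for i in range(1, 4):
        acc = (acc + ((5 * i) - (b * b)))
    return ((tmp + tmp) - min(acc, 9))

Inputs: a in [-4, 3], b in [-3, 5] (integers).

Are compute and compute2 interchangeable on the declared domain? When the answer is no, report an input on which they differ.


Not equivalent: a=-4, b=-3 separates them (4 vs -2).
compute: tmp becomes -4; next (((7 + b) + (tmp + -5)) == max(tmp, tmp)) evaluates to false; next (abs((b + tmp)) <= (-a)) evaluates to false; next a becomes -2; next acc becomes 0; next at i=0:; next acc becomes -9; next at i=1:; next acc becomes -14; next at i=2:; next acc becomes -15; next at i=3:; next acc becomes -12; next final value 4
compute2: tmp becomes -4; next (not (((7 + b) + (tmp + -5)) != max(tmp, tmp))) evaluates to false; next (abs((b + tmp)) <= (-a)) evaluates to false; next a becomes -2; next acc becomes 0; next acc becomes -9; next at i=1:; next acc becomes -13; next at i=2:; next acc becomes -12; next at i=3:; next acc becomes -6; next final value -2
verdict: not equivalent; witness: a=-4, b=-3
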